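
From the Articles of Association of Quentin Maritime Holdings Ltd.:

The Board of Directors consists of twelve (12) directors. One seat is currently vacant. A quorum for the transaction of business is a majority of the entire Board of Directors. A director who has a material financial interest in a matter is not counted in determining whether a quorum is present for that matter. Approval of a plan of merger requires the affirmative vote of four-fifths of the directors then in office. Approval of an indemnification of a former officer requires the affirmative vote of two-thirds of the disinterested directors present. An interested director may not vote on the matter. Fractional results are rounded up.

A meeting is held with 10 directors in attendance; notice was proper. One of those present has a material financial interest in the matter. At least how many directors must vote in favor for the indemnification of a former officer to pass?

6

The indemnification of a former officer requires two-thirds of the disinterested directors present (10 − 1 = 9).
2/3 of 9 = 6.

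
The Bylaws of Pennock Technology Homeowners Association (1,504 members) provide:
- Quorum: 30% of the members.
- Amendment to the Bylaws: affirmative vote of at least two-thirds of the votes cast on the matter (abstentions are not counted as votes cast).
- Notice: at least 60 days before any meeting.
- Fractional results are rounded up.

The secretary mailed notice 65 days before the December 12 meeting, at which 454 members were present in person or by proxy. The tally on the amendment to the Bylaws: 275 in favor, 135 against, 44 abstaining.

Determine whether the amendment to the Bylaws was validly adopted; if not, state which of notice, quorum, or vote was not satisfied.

Notice: 65 days given; 60 required. Satisfied.
Quorum: 30% of 1,504 = 451.20, rounded up to 452; 454 present. Satisfied.
Vote: requires two-thirds of the votes cast (454 − 44 abstaining = 410); 2/3 of 410 = 273.33, rounded up to 274, so 274 needed; 275 in favor. Satisfied.

Valid — all requirements satisfied.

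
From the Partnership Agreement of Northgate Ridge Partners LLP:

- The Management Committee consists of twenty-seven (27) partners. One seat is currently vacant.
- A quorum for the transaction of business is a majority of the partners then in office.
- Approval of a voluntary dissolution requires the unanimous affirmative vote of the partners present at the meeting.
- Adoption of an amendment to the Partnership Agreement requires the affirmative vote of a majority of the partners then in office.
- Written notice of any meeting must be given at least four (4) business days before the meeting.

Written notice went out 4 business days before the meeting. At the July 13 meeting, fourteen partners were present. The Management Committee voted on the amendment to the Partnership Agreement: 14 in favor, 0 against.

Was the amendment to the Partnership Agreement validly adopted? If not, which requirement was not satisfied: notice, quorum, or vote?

Valid — all requirements satisfied.

Notice: 4 business days given; 4 required (4 ≥ 4). Satisfied.
Quorum: 14 present; quorum is 14. Satisfied.
Vote: the amendment to the Partnership Agreement requires a majority of the partners then in office (26). A majority of 26 is 14, so 14 affirmative votes are needed; 14 voted in favor. Satisfied.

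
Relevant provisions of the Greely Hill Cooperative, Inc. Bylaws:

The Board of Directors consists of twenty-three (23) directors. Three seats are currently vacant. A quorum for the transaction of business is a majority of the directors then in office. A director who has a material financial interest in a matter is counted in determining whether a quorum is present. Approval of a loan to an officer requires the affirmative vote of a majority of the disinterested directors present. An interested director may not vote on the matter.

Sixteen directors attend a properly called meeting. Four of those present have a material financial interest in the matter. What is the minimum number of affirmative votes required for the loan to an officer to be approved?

The loan to an officer requires a majority of the disinterested directors present (16 − 4 = 12).
A majority of 12 is 7.

7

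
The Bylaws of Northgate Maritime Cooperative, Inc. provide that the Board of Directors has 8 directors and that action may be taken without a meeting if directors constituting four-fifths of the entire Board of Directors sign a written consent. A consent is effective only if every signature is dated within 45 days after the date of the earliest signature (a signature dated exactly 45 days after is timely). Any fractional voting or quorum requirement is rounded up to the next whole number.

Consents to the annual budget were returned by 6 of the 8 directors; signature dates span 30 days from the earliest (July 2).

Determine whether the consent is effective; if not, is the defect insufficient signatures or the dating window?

Signatures required: four-fifths of 8 — 4/5 of 8 = 6.40, rounded up to 7, so 7 needed; 6 signed. Insufficient.
Dating window: the latest signature is 30 days after the earliest; the limit is 45 days. Within the window.

Not effective — insufficient signatures.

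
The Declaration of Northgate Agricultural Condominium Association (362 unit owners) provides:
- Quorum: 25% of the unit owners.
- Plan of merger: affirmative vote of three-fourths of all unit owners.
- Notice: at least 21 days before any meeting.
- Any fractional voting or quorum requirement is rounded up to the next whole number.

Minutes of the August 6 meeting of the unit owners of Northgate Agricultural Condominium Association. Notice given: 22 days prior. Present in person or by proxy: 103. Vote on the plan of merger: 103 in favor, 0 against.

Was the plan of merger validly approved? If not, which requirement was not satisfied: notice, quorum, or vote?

Invalid — vote requirement not satisfied.

Notice: 22 days given; 21 required. Satisfied.
Quorum: 25% of 362 = 90.50, rounded up to 91; 103 present. Satisfied.
Vote: requires three-fourths of all unit owners (362); 3/4 of 362 = 271.50, rounded up to 272, so 272 needed; 103 in favor. Not satisfied.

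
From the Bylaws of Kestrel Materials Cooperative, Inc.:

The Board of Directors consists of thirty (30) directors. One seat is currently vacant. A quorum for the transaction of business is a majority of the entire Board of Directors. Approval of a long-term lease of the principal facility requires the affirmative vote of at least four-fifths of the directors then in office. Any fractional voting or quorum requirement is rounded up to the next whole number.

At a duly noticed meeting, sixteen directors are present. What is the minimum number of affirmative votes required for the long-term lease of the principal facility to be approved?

The long-term lease of the principal facility requires four-fifths of the directors then in office (29).
4/5 of 29 = 23.20, rounded up to 24.
(Only 16 can vote, so the long-term lease of the principal facility cannot pass at this meeting, but the required vote is still 24.)

24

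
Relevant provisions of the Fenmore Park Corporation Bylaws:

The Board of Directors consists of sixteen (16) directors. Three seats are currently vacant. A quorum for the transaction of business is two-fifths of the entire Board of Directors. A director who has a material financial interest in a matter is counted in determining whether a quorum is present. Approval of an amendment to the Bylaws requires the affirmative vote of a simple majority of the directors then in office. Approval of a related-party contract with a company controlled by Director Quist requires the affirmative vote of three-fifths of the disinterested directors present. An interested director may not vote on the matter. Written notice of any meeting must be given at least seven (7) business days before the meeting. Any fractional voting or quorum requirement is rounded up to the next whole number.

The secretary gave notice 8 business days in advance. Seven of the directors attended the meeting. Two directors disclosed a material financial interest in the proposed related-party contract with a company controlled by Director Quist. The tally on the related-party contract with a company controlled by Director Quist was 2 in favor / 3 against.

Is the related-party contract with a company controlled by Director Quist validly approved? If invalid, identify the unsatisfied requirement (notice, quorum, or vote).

Notice: 8 business days given; 7 required (8 ≥ 7). Satisfied.
Quorum: 7 present (interested directors count toward quorum); quorum is 7. Satisfied.
Vote: the related-party contract with a company controlled by Director Quist requires three-fifths of the disinterested directors present (7 − 2 = 5). 3/5 of 5 = 3, so 3 affirmative votes are needed; 2 voted in favor. Not satisfied.

Invalid — vote requirement not satisfied.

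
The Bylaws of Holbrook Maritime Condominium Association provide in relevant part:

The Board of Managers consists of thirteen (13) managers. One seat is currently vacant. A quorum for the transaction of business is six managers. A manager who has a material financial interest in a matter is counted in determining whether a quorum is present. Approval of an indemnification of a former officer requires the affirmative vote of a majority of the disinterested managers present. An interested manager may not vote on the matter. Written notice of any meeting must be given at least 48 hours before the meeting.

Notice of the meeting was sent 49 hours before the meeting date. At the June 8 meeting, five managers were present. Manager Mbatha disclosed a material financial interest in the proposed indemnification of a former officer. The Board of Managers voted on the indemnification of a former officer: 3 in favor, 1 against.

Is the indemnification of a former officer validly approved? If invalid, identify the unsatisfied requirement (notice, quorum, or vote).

Notice: 49 hours given; 48 required (49 ≥ 48). Satisfied.
Quorum: 5 present (interested managers count toward quorum); quorum is 6. Not satisfied.
Vote: the indemnification of a former officer requires a majority of the disinterested managers present (5 − 1 = 4). A majority of 4 is 3, so 3 affirmative votes are needed; 3 voted in favor. Satisfied. (Moot — without a quorum no business can be validly transacted.)

Invalid — quorum requirement not satisfied.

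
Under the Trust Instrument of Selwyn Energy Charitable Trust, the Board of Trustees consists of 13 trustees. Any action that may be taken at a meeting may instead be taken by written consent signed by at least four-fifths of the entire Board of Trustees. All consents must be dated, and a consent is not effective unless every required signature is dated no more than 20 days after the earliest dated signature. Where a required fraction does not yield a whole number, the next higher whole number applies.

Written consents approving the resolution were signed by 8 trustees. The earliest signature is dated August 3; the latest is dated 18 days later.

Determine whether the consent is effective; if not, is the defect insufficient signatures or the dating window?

Not effective — insufficient signatures.

Signatures required: at least four-fifths of 13 — 4/5 of 13 = 10.40, rounded up to 11, so 11 needed; 8 signed. Insufficient.
Dating window: the latest signature is 18 days after the earliest; the limit is 20 days. Within the window.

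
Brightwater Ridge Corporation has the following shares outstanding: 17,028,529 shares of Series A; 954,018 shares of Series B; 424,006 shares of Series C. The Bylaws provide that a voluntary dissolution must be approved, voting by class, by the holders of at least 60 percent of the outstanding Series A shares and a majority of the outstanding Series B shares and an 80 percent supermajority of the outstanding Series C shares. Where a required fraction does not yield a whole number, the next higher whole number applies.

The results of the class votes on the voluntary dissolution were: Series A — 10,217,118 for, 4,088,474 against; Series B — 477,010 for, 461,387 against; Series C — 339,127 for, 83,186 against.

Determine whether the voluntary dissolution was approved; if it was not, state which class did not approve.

Not approved — the Series C shares did not give the required vote.

Series A: 3/5 of 17028529 = 10217117.40, rounded up to 10217118; 10,217,118 required, 10,217,118 in favor — approved.
Series B: a majority of 954018 is 477010; 477,010 required, 477,010 in favor — approved.
Series C: 4/5 of 424006 = 339204.80, rounded up to 339205; 339,205 required, 339,127 in favor — not approved.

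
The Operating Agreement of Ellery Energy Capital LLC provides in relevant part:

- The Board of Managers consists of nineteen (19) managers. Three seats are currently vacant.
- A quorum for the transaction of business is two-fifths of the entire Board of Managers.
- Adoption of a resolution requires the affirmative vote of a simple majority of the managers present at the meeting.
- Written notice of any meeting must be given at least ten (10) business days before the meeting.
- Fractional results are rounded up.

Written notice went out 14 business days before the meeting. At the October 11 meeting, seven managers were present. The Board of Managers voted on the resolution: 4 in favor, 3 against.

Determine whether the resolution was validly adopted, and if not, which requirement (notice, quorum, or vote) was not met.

Invalid — quorum requirement not satisfied.

Notice: 14 business days given; 10 required (14 ≥ 10). Satisfied.
Quorum: 7 present; quorum is 8. Not satisfied.
Vote: the resolution requires a majority of the managers present (7). A majority of 7 is 4, so 4 affirmative votes are needed; 4 voted in favor. Satisfied. (Moot — without a quorum no business can be validly transacted.)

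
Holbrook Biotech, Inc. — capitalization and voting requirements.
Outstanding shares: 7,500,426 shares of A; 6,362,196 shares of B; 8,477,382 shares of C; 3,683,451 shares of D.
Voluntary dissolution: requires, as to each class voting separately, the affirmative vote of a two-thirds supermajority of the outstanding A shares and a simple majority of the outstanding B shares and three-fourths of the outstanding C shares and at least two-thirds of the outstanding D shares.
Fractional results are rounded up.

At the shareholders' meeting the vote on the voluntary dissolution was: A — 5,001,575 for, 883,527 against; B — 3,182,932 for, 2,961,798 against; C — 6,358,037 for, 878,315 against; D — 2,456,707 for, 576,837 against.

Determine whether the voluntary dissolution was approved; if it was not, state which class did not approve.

A: 2/3 of 7500426 = 5000284; 5,000,284 required, 5,001,575 in favor — approved.
B: a majority of 6362196 is 3181099; 3,181,099 required, 3,182,932 in favor — approved.
C: 3/4 of 8477382 = 6358036.50, rounded up to 6358037; 6,358,037 required, 6,358,037 in favor — approved.
D: 2/3 of 3683451 = 2455634; 2,455,634 required, 2,456,707 in favor — approved.

Approved — every class gave the required vote.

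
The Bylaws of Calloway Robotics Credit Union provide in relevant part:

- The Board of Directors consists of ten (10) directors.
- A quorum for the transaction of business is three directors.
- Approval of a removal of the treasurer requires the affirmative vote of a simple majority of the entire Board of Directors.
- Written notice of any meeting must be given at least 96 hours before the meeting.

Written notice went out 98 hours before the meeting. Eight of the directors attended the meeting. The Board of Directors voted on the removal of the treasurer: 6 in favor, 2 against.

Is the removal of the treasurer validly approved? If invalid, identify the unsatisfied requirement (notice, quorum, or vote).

Valid — all requirements satisfied.

Notice: 98 hours given; 96 required (98 ≥ 96). Satisfied.
Quorum: 8 present; quorum is 3. Satisfied.
Vote: the removal of the treasurer requires a majority of the entire Board of Directors (10). A majority of 10 is 6, so 6 affirmative votes are needed; 6 voted in favor. Satisfied.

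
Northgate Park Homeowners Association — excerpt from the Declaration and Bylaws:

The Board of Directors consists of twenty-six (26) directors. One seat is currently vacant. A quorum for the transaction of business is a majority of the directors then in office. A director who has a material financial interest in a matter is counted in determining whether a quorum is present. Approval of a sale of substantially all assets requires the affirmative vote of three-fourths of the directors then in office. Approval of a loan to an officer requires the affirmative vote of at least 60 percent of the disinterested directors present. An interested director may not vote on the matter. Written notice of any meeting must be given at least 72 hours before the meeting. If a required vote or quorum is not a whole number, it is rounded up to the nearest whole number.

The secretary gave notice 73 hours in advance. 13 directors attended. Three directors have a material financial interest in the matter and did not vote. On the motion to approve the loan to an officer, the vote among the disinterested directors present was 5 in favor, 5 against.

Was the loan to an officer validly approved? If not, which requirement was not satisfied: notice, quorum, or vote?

Notice: 73 hours given; 72 required (73 ≥ 72). Satisfied.
Quorum: 13 present (interested directors count toward quorum); quorum is 13. Satisfied.
Vote: the loan to an officer requires three-fifths of the disinterested directors present (13 − 3 = 10). 3/5 of 10 = 6, so 6 affirmative votes are needed; 5 voted in favor. Not satisfied.

Invalid — vote requirement not satisfied.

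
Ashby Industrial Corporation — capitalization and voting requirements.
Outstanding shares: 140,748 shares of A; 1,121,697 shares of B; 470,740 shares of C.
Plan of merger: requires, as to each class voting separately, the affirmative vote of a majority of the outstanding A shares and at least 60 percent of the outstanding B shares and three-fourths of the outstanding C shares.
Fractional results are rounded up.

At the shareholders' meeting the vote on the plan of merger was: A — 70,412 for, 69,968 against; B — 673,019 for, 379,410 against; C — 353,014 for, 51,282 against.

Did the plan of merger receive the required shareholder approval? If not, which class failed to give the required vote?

Not approved — the C shares did not give the required vote.

A: a majority of 140748 is 70375; 70,375 required, 70,412 in favor — approved.
B: 3/5 of 1121697 = 673018.20, rounded up to 673019; 673,019 required, 673,019 in favor — approved.
C: 3/4 of 470740 = 353055; 353,055 required, 353,014 in favor — not approved.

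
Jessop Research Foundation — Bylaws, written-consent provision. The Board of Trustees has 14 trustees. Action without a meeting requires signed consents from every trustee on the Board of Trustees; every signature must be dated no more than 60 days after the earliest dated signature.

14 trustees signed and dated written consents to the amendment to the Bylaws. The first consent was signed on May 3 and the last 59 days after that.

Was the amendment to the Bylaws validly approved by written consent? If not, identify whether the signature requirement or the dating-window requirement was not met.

Effective — both the signature and dating-window requirements are satisfied.

Signatures required: every one of 14 — unanimous means all 14, so 14 needed; 14 signed. Sufficient.
Dating window: the latest signature is 59 days after the earliest; the limit is 60 days. Within the window.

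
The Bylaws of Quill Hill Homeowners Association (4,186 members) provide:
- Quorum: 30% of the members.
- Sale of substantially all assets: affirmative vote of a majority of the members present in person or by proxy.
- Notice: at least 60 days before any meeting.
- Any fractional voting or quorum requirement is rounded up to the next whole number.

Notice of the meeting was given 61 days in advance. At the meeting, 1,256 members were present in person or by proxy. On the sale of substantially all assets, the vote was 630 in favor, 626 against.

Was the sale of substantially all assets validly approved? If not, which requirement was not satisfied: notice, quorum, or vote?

Valid — all requirements satisfied.

Notice: 61 days given; 60 required. Satisfied.
Quorum: 30% of 4,186 = 1,255.80, rounded up to 1,256; 1,256 present. Satisfied.
Vote: requires a majority of those present (1,256); a majority of 1256 is 629, so 629 needed; 630 in favor. Satisfied.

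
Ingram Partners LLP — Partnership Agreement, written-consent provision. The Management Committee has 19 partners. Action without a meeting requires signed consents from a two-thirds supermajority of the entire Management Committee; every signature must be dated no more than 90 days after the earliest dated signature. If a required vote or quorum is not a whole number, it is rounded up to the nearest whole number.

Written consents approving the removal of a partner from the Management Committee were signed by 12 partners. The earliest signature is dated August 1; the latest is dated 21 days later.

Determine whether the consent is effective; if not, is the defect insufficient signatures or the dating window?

Not effective — insufficient signatures.

Signatures required: a two-thirds supermajority of 19 — 2/3 of 19 = 12.67, rounded up to 13, so 13 needed; 12 signed. Insufficient.
Dating window: the latest signature is 21 days after the earliest; the limit is 90 days. Within the window.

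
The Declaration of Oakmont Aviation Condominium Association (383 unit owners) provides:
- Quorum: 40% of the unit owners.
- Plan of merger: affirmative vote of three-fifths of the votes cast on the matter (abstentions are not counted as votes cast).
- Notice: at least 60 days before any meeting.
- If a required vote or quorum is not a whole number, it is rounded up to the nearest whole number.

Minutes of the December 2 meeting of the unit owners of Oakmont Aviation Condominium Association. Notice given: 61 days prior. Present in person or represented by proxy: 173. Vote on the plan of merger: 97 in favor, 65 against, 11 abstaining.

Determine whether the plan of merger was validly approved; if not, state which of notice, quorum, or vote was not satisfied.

Invalid — vote requirement not satisfied.

Notice: 61 days given; 60 required. Satisfied.
Quorum: 40% of 383 = 153.20, rounded up to 154; 173 present. Satisfied.
Vote: requires three-fifths of the votes cast (173 − 11 abstaining = 162); 3/5 of 162 = 97.20, rounded up to 98, so 98 needed; 97 in favor. Not satisfied.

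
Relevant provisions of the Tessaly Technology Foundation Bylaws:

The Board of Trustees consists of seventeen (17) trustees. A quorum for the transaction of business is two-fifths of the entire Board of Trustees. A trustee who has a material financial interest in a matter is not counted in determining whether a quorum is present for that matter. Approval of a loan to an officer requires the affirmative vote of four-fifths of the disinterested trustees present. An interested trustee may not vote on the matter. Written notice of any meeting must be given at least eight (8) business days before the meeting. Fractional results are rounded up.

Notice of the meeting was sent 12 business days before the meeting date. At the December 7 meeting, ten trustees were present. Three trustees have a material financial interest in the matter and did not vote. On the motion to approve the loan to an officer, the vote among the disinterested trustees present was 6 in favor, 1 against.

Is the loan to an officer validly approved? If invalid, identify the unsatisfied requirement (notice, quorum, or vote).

Notice: 12 business days given; 8 required (12 ≥ 8). Satisfied.
Quorum: 10 present, but the 3 interested trustees do not count, leaving 7. Quorum is 7. Satisfied.
Vote: the loan to an officer requires four-fifths of the disinterested trustees present (10 − 3 = 7). 4/5 of 7 = 5.60, rounded up to 6, so 6 affirmative votes are needed; 6 voted in favor. Satisfied.

Valid — all requirements satisfied.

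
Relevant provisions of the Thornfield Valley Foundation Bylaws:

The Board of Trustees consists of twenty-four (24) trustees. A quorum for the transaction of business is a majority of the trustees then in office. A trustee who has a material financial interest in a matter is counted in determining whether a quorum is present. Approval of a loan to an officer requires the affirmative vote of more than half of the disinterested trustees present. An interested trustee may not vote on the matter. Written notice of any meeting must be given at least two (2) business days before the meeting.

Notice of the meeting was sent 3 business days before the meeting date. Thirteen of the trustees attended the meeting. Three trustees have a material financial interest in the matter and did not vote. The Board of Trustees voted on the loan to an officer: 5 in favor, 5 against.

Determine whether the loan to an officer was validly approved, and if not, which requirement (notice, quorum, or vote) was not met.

Notice: 3 business days given; 2 required (3 ≥ 2). Satisfied.
Quorum: 13 present (interested trustees count toward quorum); quorum is 13. Satisfied.
Vote: the loan to an officer requires a majority of the disinterested trustees present (13 − 3 = 10). A majority of 10 is 6, so 6 affirmative votes are needed; 5 voted in favor. Not satisfied.

Invalid — vote requirement not satisfied.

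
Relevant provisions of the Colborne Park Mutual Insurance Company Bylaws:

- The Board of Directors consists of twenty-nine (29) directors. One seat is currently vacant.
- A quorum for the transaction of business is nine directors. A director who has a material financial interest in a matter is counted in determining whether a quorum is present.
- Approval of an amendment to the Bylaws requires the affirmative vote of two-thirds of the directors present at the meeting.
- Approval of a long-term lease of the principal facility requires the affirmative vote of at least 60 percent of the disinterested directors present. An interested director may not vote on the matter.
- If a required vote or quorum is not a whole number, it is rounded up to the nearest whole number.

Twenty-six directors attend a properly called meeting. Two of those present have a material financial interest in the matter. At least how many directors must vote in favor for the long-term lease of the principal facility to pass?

15

The long-term lease of the principal facility requires three-fifths of the disinterested directors present (26 − 2 = 24).
3/5 of 24 = 14.40, rounded up to 15.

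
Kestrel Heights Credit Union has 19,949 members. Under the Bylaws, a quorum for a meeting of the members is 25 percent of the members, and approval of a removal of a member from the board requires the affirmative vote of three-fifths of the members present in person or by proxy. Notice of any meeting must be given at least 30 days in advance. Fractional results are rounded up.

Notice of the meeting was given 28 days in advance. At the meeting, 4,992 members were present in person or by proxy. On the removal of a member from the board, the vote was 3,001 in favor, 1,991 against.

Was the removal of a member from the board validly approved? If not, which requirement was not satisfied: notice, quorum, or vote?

Invalid — notice requirement not satisfied.

Notice: 28 days given; 30 required. Not satisfied.
Quorum: 25% of 19,949 = 4,987.25, rounded up to 4,988; 4,992 present. Satisfied.
Vote: requires three-fifths of those present (4,992); 3/5 of 4992 = 2995.20, rounded up to 2996, so 2,996 needed; 3,001 in favor. Satisfied.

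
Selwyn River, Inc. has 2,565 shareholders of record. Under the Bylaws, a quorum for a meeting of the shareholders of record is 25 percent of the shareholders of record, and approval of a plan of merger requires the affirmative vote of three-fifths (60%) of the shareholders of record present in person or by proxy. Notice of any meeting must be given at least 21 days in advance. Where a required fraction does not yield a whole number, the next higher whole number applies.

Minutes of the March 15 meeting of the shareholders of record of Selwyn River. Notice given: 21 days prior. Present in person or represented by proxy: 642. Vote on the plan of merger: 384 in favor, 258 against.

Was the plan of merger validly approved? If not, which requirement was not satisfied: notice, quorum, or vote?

Invalid — vote requirement not satisfied.

Notice: 21 days given; 21 required. Satisfied.
Quorum: 25% of 2,565 = 641.25, rounded up to 642; 642 present. Satisfied.
Vote: requires three-fifths of those present (642); 3/5 of 642 = 385.20, rounded up to 386, so 386 needed; 384 in favor. Not satisfied.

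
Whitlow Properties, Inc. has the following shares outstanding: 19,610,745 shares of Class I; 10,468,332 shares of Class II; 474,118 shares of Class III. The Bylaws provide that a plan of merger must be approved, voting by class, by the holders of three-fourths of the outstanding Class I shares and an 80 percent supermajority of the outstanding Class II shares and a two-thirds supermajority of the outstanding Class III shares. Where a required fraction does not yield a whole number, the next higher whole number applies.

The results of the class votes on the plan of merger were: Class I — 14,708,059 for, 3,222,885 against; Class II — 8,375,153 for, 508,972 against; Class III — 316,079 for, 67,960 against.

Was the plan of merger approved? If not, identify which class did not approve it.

Approved — every class gave the required vote.

Class I: 3/4 of 19610745 = 14708058.75, rounded up to 14708059; 14,708,059 required, 14,708,059 in favor — approved.
Class II: 4/5 of 10468332 = 8374665.60, rounded up to 8374666; 8,374,666 required, 8,375,153 in favor — approved.
Class III: 2/3 of 474118 = 316078.67, rounded up to 316079; 316,079 required, 316,079 in favor — approved.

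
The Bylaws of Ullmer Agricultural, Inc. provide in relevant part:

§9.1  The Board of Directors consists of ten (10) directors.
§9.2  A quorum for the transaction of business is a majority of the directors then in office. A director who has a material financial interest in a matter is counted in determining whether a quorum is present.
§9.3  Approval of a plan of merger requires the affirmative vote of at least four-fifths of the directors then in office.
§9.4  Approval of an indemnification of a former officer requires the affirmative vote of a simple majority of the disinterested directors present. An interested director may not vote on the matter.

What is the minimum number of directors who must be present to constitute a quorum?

6

A majority of 10 is 6.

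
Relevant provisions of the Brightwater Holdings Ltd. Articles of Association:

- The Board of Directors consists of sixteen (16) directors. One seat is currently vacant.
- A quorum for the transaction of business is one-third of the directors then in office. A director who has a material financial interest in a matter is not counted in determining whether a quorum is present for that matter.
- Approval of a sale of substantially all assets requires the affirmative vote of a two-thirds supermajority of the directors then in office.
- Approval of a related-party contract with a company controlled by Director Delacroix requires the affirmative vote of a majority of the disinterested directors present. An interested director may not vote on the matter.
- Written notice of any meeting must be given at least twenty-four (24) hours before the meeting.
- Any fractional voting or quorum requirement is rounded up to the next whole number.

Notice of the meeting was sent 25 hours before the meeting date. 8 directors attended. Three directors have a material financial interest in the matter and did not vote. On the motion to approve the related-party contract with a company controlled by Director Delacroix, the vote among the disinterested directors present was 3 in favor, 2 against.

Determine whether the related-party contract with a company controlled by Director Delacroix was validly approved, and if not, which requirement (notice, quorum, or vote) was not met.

Valid — all requirements satisfied.

Notice: 25 hours given; 24 required (25 ≥ 24). Satisfied.
Quorum: 8 present, but the 3 interested directors do not count, leaving 5. Quorum is 5. Satisfied.
Vote: the related-party contract with a company controlled by Director Delacroix requires a majority of the disinterested directors present (8 − 3 = 5). A majority of 5 is 3, so 3 affirmative votes are needed; 3 voted in favor. Satisfied.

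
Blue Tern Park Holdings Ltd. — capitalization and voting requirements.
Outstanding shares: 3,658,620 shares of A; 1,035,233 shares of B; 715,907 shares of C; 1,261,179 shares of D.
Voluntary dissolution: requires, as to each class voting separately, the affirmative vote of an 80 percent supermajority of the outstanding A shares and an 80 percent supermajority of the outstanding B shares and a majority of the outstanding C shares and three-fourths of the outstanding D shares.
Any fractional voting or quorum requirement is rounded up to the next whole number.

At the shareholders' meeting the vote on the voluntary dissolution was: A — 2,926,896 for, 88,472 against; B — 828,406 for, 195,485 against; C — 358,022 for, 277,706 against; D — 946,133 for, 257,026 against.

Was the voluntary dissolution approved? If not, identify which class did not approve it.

Approved — every class gave the required vote.

A: 4/5 of 3658620 = 2926896; 2,926,896 required, 2,926,896 in favor — approved.
B: 4/5 of 1035233 = 828186.40, rounded up to 828187; 828,187 required, 828,406 in favor — approved.
C: a majority of 715907 is 357954; 357,954 required, 358,022 in favor — approved.
D: 3/4 of 1261179 = 945884.25, rounded up to 945885; 945,885 required, 946,133 in favor — approved.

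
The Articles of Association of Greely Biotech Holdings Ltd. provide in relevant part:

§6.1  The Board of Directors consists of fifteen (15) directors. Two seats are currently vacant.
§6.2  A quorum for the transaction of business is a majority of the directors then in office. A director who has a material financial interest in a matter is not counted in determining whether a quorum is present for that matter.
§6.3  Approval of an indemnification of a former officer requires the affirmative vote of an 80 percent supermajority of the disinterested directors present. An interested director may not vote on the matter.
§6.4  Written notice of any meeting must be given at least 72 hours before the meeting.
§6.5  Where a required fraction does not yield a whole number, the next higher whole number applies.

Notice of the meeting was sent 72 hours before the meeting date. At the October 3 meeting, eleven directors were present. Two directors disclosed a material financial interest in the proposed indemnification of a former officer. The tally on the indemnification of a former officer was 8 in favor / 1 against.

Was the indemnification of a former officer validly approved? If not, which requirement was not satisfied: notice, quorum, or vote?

Notice: 72 hours given; 72 required (72 ≥ 72). Satisfied.
Quorum: 11 present, but the 2 interested directors do not count, leaving 9. Quorum is 7. Satisfied.
Vote: the indemnification of a former officer requires four-fifths of the disinterested directors present (11 − 2 = 9). 4/5 of 9 = 7.20, rounded up to 8, so 8 affirmative votes are needed; 8 voted in favor. Satisfied.

Valid — all requirements satisfied.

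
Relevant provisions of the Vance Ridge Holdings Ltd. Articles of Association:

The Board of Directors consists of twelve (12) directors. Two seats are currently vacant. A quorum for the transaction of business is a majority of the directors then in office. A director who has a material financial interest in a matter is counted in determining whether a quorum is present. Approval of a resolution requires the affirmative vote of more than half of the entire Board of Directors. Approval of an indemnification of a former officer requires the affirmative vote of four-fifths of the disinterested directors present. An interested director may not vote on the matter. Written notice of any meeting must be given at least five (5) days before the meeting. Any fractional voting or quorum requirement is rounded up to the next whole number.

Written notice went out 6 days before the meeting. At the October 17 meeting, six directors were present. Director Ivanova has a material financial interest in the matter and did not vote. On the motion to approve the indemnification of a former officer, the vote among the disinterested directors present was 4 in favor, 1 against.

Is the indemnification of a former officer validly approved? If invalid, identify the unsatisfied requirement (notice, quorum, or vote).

Notice: 6 days given; 5 required (6 ≥ 5). Satisfied.
Quorum: 6 present (interested directors count toward quorum); quorum is 6. Satisfied.
Vote: the indemnification of a former officer requires four-fifths of the disinterested directors present (6 − 1 = 5). 4/5 of 5 = 4, so 4 affirmative votes are needed; 4 voted in favor. Satisfied.

Valid — all requirements satisfied.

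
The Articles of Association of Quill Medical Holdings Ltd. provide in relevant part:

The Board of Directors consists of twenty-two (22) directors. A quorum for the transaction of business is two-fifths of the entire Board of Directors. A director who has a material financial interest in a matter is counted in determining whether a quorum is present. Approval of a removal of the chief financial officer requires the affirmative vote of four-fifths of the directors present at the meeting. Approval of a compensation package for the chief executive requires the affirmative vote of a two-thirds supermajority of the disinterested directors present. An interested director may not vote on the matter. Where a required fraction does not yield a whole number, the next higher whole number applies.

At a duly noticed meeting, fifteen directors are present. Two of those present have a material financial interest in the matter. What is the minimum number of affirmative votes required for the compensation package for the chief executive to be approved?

The compensation package for the chief executive requires two-thirds of the disinterested directors present (15 − 2 = 13).
2/3 of 13 = 8.67, rounded up to 9.

9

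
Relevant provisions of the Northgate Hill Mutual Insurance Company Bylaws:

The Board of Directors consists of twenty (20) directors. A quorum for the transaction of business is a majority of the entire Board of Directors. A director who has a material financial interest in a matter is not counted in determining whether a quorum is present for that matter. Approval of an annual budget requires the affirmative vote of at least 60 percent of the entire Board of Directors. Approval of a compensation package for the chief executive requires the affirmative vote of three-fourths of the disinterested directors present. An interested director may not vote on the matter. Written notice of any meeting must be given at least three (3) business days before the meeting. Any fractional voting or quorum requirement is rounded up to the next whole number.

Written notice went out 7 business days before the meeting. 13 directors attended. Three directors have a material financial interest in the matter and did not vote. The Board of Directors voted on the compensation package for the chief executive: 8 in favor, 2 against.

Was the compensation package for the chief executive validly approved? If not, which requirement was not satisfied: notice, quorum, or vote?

Invalid — quorum requirement not satisfied.

Notice: 7 business days given; 3 required (7 ≥ 3). Satisfied.
Quorum: 13 present, but the 3 interested directors do not count, leaving 10. Quorum is 11. Not satisfied.
Vote: the compensation package for the chief executive requires three-fourths of the disinterested directors present (13 − 3 = 10). 3/4 of 10 = 7.50, rounded up to 8, so 8 affirmative votes are needed; 8 voted in favor. Satisfied. (Moot — without a quorum no business can be validly transacted.)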